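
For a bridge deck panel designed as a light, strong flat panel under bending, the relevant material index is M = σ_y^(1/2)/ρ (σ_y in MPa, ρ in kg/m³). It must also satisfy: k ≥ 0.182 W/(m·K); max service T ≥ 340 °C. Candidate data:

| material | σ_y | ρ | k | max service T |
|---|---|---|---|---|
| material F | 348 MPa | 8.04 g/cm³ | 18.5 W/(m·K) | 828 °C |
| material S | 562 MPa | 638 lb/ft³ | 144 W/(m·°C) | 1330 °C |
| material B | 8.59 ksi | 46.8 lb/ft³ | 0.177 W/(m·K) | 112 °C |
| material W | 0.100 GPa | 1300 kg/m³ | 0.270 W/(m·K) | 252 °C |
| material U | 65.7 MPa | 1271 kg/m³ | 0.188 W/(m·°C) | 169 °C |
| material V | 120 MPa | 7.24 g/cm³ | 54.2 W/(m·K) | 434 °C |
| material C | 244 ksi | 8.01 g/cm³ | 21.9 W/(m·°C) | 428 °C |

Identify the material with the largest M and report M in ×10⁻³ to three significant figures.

material C, M = 5.12×10⁻³

Screen on constraints: k ≥ 0.182 W/(m·K); max service T ≥ 340 °C. Survivors: material F, material S, material V, material C.
Convert each candidate to consistent units, then evaluate M:
  material F: σ_y = 348.0 MPa, ρ = 8040 kg/m³
  material S: σ_y = 562.0 MPa, ρ = 10220 kg/m³
  material V: σ_y = 120.0 MPa, ρ = 7240 kg/m³
  material C: σ_y = 1682 MPa, ρ = 8010 kg/m³
  material C: M = 5.12×10⁻³
  material F: M = 2.32×10⁻³
  material S: M = 2.32×10⁻³
  material V: M = 1.51×10⁻³
Highest index: material C.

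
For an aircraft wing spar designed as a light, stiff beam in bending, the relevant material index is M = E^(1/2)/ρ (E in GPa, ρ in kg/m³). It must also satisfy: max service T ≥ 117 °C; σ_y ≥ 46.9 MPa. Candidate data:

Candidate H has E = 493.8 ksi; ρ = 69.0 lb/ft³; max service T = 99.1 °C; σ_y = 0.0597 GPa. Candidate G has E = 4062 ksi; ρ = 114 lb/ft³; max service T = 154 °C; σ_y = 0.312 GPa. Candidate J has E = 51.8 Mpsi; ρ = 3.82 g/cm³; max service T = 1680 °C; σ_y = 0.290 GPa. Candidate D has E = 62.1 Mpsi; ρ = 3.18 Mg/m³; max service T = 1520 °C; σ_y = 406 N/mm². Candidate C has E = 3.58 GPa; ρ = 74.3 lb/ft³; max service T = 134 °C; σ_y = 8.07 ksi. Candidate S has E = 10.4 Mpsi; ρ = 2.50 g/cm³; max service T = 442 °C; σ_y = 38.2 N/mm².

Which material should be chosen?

candidate D

Screen on constraints: max service T ≥ 117 °C; σ_y ≥ 46.9 MPa. Survivors: candidate G, candidate J, candidate D, candidate C.
Convert each candidate to consistent units, then evaluate M:
  candidate G: E = 28.01 GPa, ρ = 1826 kg/m³
  candidate J: E = 357.1 GPa, ρ = 3820 kg/m³
  candidate D: E = 428.2 GPa, ρ = 3180 kg/m³
  candidate C: E = 3.580 GPa, ρ = 1190 kg/m³
  candidate D: M = 6.51×10⁻³
  candidate J: M = 4.95×10⁻³
  candidate G: M = 2.90×10⁻³
  candidate C: M = 1.59×10⁻³
Candidate D has the largest M.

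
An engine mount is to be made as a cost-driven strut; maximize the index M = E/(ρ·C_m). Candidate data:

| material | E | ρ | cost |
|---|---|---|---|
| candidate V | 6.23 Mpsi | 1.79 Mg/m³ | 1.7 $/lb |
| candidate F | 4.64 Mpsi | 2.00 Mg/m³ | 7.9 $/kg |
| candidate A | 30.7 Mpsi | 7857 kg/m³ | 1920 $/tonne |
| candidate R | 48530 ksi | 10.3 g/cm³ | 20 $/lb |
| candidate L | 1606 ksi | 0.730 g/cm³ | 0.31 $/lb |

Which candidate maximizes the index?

candidate L

Convert each candidate to consistent units, then evaluate M:
  candidate V: E = 42.95 GPa, ρ = 1790 kg/m³, cost = 3.748 $/kg
  candidate F: E = 31.99 GPa, ρ = 2000 kg/m³, cost = 7.900 $/kg
  candidate A: E = 211.7 GPa, ρ = 7857 kg/m³, cost = 1.920 $/kg
  candidate R: E = 334.6 GPa, ρ = 10300 kg/m³, cost = 44.09 $/kg
  candidate L: E = 11.07 GPa, ρ = 730.0 kg/m³, cost = 0.6834 $/kg
  candidate L: M = 22.2 MN·m per $
  candidate A: M = 14.0 MN·m per $
  candidate V: M = 6.40 MN·m per $
  candidate F: M = 2.02 MN·m per $
  candidate R: M = 0.737 MN·m per $
The maximum is for candidate L.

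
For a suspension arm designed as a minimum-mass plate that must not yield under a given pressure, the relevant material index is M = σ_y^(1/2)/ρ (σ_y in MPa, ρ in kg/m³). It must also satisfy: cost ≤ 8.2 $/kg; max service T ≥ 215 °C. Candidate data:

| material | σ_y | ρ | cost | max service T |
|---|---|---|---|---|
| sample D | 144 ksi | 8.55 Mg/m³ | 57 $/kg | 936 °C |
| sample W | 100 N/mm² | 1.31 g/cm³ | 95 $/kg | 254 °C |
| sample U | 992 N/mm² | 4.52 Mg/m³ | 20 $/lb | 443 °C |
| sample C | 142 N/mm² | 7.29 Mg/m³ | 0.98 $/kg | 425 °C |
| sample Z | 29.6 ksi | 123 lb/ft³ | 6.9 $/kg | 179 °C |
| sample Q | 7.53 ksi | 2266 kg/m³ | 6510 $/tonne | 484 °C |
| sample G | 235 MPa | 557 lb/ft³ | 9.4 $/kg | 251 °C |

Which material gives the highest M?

sample Q

Screen on constraints: cost ≤ 8.2 $/kg; max service T ≥ 215 °C. Survivors: sample C, sample Q.
After converting to SI:
  sample C: σ_y = 142.0 MPa, ρ = 7290 kg/m³
  sample Q: σ_y = 51.92 MPa, ρ = 2266 kg/m³
  sample Q: M = 3.18×10⁻³
  sample C: M = 1.63×10⁻³
Highest index: sample Q.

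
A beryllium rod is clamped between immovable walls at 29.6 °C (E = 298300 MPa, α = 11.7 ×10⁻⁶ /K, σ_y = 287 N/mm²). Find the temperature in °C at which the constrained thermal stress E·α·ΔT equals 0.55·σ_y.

E = 298300 MPa = 298.3 GPa.
σ_y = 287 N/mm² = 287.0 MPa.
E·α·ΔT = 157.9 MPa ⇒ ΔT = 157.9 / (298.3×10³ × 11.7×10⁻⁶) = 45.23 K.
T = 29.6 + 45.23 = 74.83 °C.

74.8 °C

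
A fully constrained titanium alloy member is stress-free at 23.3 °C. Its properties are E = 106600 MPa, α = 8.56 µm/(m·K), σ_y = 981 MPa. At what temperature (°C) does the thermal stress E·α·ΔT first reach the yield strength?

E = 106600 MPa = 106.6 GPa.
E·α·ΔT = 981.0 MPa ⇒ ΔT = 981.0 / (106.6×10³ × 8.56×10⁻⁶) = 1075 K.
T = 23.3 + 1075 = 1098 °C.

1100 °C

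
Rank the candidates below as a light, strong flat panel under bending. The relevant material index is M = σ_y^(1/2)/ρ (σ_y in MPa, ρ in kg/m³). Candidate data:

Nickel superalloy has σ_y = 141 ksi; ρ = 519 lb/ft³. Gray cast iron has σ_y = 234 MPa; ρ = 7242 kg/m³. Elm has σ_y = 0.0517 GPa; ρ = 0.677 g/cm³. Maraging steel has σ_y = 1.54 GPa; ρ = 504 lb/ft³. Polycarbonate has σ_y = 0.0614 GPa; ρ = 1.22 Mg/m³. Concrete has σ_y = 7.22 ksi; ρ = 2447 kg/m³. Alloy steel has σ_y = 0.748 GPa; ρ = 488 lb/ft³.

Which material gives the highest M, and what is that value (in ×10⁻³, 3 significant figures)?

elm, M = 10.6×10⁻³

Convert each candidate to consistent units, then evaluate M:
  nickel superalloy: σ_y = 972.2 MPa, ρ = 8314 kg/m³
  gray cast iron: σ_y = 234.0 MPa, ρ = 7242 kg/m³
  elm: σ_y = 51.70 MPa, ρ = 677.0 kg/m³
  maraging steel: σ_y = 1540 MPa, ρ = 8073 kg/m³
  polycarbonate: σ_y = 61.40 MPa, ρ = 1220 kg/m³
  concrete: σ_y = 49.78 MPa, ρ = 2447 kg/m³
  alloy steel: σ_y = 748.0 MPa, ρ = 7817 kg/m³
  elm: M = 10.6×10⁻³
  polycarbonate: M = 6.42×10⁻³
  maraging steel: M = 4.86×10⁻³
  nickel superalloy: M = 3.75×10⁻³
  alloy steel: M = 3.50×10⁻³
  concrete: M = 2.88×10⁻³
  gray cast iron: M = 2.11×10⁻³
Elm ranks first.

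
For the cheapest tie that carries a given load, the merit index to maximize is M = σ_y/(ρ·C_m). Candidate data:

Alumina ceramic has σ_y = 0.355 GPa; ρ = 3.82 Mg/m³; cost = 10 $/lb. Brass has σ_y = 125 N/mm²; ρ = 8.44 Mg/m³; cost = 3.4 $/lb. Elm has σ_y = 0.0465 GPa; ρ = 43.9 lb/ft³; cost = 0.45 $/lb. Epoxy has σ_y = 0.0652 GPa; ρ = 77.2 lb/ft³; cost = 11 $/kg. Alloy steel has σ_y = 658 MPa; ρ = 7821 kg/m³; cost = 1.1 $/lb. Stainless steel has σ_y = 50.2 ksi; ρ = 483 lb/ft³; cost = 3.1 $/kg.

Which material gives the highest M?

elm

After converting to SI:
  alumina ceramic: σ_y = 355.0 MPa, ρ = 3820 kg/m³, cost = 22.05 $/kg
  brass: σ_y = 125.0 MPa, ρ = 8440 kg/m³, cost = 7.496 $/kg
  elm: σ_y = 46.50 MPa, ρ = 703.2 kg/m³, cost = 0.9921 $/kg
  epoxy: σ_y = 65.20 MPa, ρ = 1237 kg/m³, cost = 11.00 $/kg
  alloy steel: σ_y = 658.0 MPa, ρ = 7821 kg/m³, cost = 2.425 $/kg
  stainless steel: σ_y = 346.1 MPa, ρ = 7737 kg/m³, cost = 3.100 $/kg
  elm: M = 66.7 kN·m per $
  alloy steel: M = 34.7 kN·m per $
  stainless steel: M = 14.4 kN·m per $
  epoxy: M = 4.79 kN·m per $
  alumina ceramic: M = 4.22 kN·m per $
  brass: M = 1.98 kN·m per $
Elm has the largest M.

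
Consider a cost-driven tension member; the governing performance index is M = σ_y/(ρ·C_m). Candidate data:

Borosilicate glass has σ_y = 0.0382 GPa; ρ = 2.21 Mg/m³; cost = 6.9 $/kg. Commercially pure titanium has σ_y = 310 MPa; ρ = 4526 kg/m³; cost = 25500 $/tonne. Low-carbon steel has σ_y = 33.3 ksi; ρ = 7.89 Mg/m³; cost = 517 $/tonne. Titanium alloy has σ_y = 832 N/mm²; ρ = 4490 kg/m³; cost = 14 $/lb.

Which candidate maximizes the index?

Putting every candidate on a common basis:
  borosilicate glass: σ_y = 38.20 MPa, ρ = 2210 kg/m³, cost = 6.900 $/kg
  commercially pure titanium: σ_y = 310.0 MPa, ρ = 4526 kg/m³, cost = 25.50 $/kg
  low-carbon steel: σ_y = 229.6 MPa, ρ = 7890 kg/m³, cost = 0.5170 $/kg
  titanium alloy: σ_y = 832.0 MPa, ρ = 4490 kg/m³, cost = 30.86 $/kg
  low-carbon steel: M = 56.3 kN·m per $
  titanium alloy: M = 6.00 kN·m per $
  commercially pure titanium: M = 2.69 kN·m per $
  borosilicate glass: M = 2.51 kN·m per $
Low-carbon steel ranks first.

low-carbon steel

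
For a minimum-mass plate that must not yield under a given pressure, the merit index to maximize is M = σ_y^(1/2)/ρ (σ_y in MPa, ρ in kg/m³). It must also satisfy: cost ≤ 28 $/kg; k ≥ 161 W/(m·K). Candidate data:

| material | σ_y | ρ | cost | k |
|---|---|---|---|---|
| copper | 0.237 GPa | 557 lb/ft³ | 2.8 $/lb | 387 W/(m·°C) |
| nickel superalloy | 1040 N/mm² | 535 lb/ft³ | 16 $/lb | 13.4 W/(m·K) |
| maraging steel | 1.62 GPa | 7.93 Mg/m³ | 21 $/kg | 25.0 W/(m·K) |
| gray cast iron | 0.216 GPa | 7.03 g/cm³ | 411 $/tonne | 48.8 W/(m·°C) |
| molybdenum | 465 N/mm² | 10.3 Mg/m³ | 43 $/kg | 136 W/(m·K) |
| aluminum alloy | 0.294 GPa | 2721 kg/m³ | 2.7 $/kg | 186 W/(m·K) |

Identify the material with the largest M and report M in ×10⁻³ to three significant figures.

aluminum alloy, M = 6.30×10⁻³

Screen on constraints: cost ≤ 28 $/kg; k ≥ 161 W/(m·K). Survivors: copper, aluminum alloy.
Normalizing units and computing the index:
  copper: σ_y = 237.0 MPa, ρ = 8922 kg/m³
  aluminum alloy: σ_y = 294.0 MPa, ρ = 2721 kg/m³
  aluminum alloy: M = 6.30×10⁻³
  copper: M = 1.73×10⁻³
Aluminum alloy has the largest M.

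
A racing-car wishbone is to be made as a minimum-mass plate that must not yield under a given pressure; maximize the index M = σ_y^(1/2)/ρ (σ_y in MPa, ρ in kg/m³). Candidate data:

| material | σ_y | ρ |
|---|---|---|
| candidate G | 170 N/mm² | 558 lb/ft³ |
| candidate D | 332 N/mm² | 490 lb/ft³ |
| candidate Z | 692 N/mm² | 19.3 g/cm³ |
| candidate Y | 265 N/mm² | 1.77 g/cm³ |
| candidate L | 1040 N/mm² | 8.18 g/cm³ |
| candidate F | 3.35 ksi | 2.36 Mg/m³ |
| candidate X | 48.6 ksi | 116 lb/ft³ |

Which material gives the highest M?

After converting to SI:
  candidate G: σ_y = 170.0 MPa, ρ = 8938 kg/m³
  candidate D: σ_y = 332.0 MPa, ρ = 7849 kg/m³
  candidate Z: σ_y = 692.0 MPa, ρ = 19300 kg/m³
  candidate Y: σ_y = 265.0 MPa, ρ = 1770 kg/m³
  candidate L: σ_y = 1040 MPa, ρ = 8180 kg/m³
  candidate F: σ_y = 23.10 MPa, ρ = 2360 kg/m³
  candidate X: σ_y = 335.1 MPa, ρ = 1858 kg/m³
  candidate X: M = 9.85×10⁻³
  candidate Y: M = 9.20×10⁻³
  candidate L: M = 3.94×10⁻³
  candidate D: M = 2.32×10⁻³
  candidate F: M = 2.04×10⁻³
  candidate G: M = 1.46×10⁻³
  candidate Z: M = 1.36×10⁻³
Candidate X ranks first.

candidate X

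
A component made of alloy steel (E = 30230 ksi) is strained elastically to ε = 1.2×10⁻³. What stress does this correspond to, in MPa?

E = 30230 ksi = 208.4 GPa.
σ = E·ε = 208400 MPa × 1.2×10⁻³ = 250 MPa.

250 MPa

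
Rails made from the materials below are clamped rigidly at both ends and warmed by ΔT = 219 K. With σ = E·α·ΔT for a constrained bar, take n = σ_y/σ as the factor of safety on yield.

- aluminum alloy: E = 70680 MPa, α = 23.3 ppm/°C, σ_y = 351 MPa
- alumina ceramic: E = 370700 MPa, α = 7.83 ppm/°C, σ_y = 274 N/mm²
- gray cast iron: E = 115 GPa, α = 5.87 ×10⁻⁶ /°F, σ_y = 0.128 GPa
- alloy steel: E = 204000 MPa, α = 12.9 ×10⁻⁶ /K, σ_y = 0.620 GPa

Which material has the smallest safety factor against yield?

Per material, after unit conversion:
  aluminum alloy: E = 70.68, α = 23.3, σ_y = 351.0 → σ = 361 MPa, n = 0.973
  alumina ceramic: E = 370.7, α = 7.83, σ_y = 274.0 → σ = 636 MPa, n = 0.431
  gray cast iron: E = 115.0, α = 10.6, σ_y = 128.0 → σ = 266 MPa, n = 0.481
  alloy steel: E = 204.0, α = 12.9, σ_y = 620.0 → σ = 576 MPa, n = 1.08
The minimum is alumina ceramic at n = 0.431.

alumina ceramic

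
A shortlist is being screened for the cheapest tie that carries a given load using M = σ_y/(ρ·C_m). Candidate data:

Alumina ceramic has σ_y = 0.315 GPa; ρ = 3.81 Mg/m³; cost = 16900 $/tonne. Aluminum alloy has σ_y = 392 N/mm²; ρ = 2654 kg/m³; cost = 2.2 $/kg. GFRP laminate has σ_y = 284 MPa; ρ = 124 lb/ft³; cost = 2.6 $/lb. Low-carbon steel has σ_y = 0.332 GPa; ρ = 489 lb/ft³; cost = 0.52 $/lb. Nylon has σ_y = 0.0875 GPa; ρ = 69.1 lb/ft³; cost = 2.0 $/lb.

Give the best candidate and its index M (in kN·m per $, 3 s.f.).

Convert each candidate to consistent units, then evaluate M:
  alumina ceramic: σ_y = 315.0 MPa, ρ = 3810 kg/m³, cost = 16.90 $/kg
  aluminum alloy: σ_y = 392.0 MPa, ρ = 2654 kg/m³, cost = 2.200 $/kg
  GFRP laminate: σ_y = 284.0 MPa, ρ = 1986 kg/m³, cost = 5.732 $/kg
  low-carbon steel: σ_y = 332.0 MPa, ρ = 7833 kg/m³, cost = 1.146 $/kg
  nylon: σ_y = 87.50 MPa, ρ = 1107 kg/m³, cost = 4.409 $/kg
  aluminum alloy: M = 67.1 kN·m per $
  low-carbon steel: M = 37.0 kN·m per $
  GFRP laminate: M = 24.9 kN·m per $
  nylon: M = 17.9 kN·m per $
  alumina ceramic: M = 4.89 kN·m per $
The maximum is for aluminum alloy.

aluminum alloy, M = 67.1 kN·m per $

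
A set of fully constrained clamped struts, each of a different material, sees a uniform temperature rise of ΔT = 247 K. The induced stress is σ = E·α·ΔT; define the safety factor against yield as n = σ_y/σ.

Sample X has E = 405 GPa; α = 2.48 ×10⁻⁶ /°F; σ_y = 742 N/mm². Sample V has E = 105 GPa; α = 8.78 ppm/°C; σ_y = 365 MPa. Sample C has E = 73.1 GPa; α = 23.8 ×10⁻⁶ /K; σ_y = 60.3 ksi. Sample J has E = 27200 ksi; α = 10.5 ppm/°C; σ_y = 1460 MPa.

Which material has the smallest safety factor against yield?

With everything in SI (GPa, ×10⁻⁶/K, MPa):
  sample X: E = 405.0, α = 4.46, σ_y = 742.0 → σ = 447 MPa, n = 1.66
  sample V: E = 105.0, α = 8.78, σ_y = 365.0 → σ = 228 MPa, n = 1.60
  sample C: E = 73.10, α = 23.8, σ_y = 415.8 → σ = 430 MPa, n = 0.967
  sample J: E = 187.5, α = 10.5, σ_y = 1460 → σ = 486 MPa, n = 3.00
The minimum is sample C at n = 0.967.

sample C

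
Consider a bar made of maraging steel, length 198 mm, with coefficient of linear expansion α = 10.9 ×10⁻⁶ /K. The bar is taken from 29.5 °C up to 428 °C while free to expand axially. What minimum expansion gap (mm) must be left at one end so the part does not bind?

0.860 mm

ΔT = 428 − 29.5 = 398.5 K.
ΔL = α·L₀·ΔT = 10.9×10⁻⁶ × 198 mm × 398.5 K = 0.860 mm.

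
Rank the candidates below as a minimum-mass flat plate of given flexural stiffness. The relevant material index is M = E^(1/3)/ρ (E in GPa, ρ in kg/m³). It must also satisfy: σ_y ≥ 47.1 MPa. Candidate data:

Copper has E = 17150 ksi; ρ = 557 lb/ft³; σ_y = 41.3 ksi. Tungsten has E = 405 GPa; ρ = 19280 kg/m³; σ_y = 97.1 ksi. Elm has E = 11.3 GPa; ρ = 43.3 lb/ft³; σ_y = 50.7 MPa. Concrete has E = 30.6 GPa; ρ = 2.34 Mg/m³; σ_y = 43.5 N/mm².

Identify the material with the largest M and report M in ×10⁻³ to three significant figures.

Screen on constraints: σ_y ≥ 47.1 MPa. Survivors: copper, tungsten, elm.
In SI units:
  copper: E = 118.2 GPa, ρ = 8922 kg/m³
  tungsten: E = 405.0 GPa, ρ = 19280 kg/m³
  elm: E = 11.30 GPa, ρ = 693.6 kg/m³
  elm: M = 3.24×10⁻³
  copper: M = 0.550×10⁻³
  tungsten: M = 0.384×10⁻³
Elm ranks first.

elm, M = 3.24×10⁻³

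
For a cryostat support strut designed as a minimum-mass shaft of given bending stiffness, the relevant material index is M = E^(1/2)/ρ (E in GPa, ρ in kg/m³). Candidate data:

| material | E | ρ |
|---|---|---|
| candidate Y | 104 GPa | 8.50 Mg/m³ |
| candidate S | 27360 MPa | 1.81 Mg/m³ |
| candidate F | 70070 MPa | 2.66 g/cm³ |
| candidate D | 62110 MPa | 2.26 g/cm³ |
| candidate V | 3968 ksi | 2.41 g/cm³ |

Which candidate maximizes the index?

Normalizing units and computing the index:
  candidate Y: E = 104.0 GPa, ρ = 8500 kg/m³
  candidate S: E = 27.36 GPa, ρ = 1810 kg/m³
  candidate F: E = 70.07 GPa, ρ = 2660 kg/m³
  candidate D: E = 62.11 GPa, ρ = 2260 kg/m³
  candidate V: E = 27.36 GPa, ρ = 2410 kg/m³
  candidate D: M = 3.49×10⁻³
  candidate F: M = 3.15×10⁻³
  candidate S: M = 2.89×10⁻³
  candidate V: M = 2.17×10⁻³
  candidate Y: M = 1.20×10⁻³
Candidate D has the largest M.

candidate D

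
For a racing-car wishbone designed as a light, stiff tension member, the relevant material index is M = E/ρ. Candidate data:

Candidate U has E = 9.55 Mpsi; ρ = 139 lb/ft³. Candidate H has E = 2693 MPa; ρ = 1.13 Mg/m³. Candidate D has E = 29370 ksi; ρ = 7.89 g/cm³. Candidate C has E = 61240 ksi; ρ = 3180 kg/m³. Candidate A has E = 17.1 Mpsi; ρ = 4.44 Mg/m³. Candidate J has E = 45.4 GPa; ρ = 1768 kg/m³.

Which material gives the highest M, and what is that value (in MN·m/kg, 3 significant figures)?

Putting every candidate on a common basis:
  candidate U: E = 65.84 GPa, ρ = 2227 kg/m³
  candidate H: E = 2.693 GPa, ρ = 1130 kg/m³
  candidate D: E = 202.5 GPa, ρ = 7890 kg/m³
  candidate C: E = 422.2 GPa, ρ = 3180 kg/m³
  candidate A: E = 117.9 GPa, ρ = 4440 kg/m³
  candidate J: E = 45.40 GPa, ρ = 1768 kg/m³
  candidate C: M = 133 MN·m/kg
  candidate U: M = 29.6 MN·m/kg
  candidate A: M = 26.6 MN·m/kg
  candidate J: M = 25.7 MN·m/kg
  candidate D: M = 25.7 MN·m/kg
  candidate H: M = 2.38 MN·m/kg
Candidate C ranks first.

candidate C, M = 133 MN·m/kg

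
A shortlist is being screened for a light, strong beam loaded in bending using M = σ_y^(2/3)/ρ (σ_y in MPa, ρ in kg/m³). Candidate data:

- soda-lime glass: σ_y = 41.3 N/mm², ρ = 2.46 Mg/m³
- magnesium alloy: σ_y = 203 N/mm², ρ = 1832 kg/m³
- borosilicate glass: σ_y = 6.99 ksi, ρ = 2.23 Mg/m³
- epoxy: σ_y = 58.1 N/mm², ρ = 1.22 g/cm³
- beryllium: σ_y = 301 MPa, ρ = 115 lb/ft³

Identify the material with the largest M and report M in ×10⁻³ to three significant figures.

beryllium, M = 24.4×10⁻³

Normalizing units and computing the index:
  soda-lime glass: σ_y = 41.30 MPa, ρ = 2460 kg/m³
  magnesium alloy: σ_y = 203.0 MPa, ρ = 1832 kg/m³
  borosilicate glass: σ_y = 48.19 MPa, ρ = 2230 kg/m³
  epoxy: σ_y = 58.10 MPa, ρ = 1220 kg/m³
  beryllium: σ_y = 301.0 MPa, ρ = 1842 kg/m³
  beryllium: M = 24.4×10⁻³
  magnesium alloy: M = 18.9×10⁻³
  epoxy: M = 12.3×10⁻³
  borosilicate glass: M = 5.94×10⁻³
  soda-lime glass: M = 4.86×10⁻³
The maximum is for beryllium.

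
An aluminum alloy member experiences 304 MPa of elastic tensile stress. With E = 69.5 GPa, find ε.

4.37×10⁻³

ε = σ/E = 304 / 69500 = 4.37×10⁻³.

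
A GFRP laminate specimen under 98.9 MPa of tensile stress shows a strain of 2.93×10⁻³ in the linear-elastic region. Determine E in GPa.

33.8 GPa

E = σ/ε = 98.9 MPa / 2.93×10⁻³ = 33750 MPa = 33.8 GPa.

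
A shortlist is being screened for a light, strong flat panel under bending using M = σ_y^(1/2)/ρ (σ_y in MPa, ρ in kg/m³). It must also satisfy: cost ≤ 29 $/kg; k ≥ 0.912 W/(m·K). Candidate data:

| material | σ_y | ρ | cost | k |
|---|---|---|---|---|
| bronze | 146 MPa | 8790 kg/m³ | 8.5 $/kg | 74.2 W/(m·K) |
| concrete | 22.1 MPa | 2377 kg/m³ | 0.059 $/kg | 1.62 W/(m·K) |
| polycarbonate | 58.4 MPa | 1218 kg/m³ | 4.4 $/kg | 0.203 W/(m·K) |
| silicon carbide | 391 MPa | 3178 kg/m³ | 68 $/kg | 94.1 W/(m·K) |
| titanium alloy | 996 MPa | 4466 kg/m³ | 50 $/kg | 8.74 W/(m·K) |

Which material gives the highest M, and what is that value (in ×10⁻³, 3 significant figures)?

Screen on constraints: cost ≤ 29 $/kg; k ≥ 0.912 W/(m·K). Survivors: bronze, concrete.
Computing M directly (units already consistent):
  concrete: M = 1.98×10⁻³
  bronze: M = 1.37×10⁻³
Highest index: concrete.

concrete, M = 1.98×10⁻³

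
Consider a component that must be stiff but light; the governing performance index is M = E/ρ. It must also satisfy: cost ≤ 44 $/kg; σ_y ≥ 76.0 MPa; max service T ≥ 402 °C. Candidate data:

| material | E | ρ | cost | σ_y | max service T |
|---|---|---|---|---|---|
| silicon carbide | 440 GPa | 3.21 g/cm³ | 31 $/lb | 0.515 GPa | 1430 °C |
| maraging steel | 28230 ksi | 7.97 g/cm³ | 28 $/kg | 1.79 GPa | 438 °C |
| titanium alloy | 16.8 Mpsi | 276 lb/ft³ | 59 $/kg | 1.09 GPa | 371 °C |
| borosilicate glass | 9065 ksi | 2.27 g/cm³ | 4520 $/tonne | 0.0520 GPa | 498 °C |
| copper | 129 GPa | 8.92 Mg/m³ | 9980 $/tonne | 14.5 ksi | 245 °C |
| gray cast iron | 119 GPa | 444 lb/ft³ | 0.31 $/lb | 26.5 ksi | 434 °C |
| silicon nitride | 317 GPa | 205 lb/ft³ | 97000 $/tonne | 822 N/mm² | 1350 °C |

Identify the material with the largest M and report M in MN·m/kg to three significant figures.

maraging steel, M = 24.4 MN·m/kg

Screen on constraints: cost ≤ 44 $/kg; σ_y ≥ 76.0 MPa; max service T ≥ 402 °C. Survivors: maraging steel, gray cast iron.
In SI units:
  maraging steel: E = 194.6 GPa, ρ = 7970 kg/m³
  gray cast iron: E = 119.0 GPa, ρ = 7112 kg/m³
  maraging steel: M = 24.4 MN·m/kg
  gray cast iron: M = 16.7 MN·m/kg
Highest index: maraging steel.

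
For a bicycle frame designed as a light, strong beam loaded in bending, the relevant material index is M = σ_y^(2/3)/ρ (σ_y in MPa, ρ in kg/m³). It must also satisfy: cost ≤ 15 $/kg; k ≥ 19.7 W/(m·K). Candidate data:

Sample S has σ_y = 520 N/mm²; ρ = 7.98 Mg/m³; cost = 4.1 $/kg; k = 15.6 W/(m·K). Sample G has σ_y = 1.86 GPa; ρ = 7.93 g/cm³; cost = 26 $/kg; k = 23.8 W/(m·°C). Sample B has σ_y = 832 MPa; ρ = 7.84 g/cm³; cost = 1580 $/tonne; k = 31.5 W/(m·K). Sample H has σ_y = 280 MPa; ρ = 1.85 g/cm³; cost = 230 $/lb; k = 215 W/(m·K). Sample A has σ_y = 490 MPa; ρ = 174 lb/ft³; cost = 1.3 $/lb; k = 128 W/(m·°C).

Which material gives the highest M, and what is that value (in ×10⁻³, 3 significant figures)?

sample A, M = 22.3×10⁻³

Screen on constraints: cost ≤ 15 $/kg; k ≥ 19.7 W/(m·K). Survivors: sample B, sample A.
Normalizing units and computing the index:
  sample B: σ_y = 832.0 MPa, ρ = 7840 kg/m³
  sample A: σ_y = 490.0 MPa, ρ = 2787 kg/m³
  sample A: M = 22.3×10⁻³
  sample B: M = 11.3×10⁻³
The maximum is for sample A.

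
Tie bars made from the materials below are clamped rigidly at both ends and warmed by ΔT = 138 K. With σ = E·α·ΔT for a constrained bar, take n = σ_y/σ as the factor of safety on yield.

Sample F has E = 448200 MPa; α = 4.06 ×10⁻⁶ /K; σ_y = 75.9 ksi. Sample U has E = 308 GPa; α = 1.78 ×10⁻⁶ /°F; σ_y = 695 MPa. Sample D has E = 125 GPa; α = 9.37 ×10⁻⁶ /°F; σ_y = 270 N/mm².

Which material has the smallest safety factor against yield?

sample D

Per material, after unit conversion:
  sample F: E = 448.2, α = 4.06, σ_y = 523.3 → σ = 251 MPa, n = 2.08
  sample U: E = 308.0, α = 3.20, σ_y = 695.0 → σ = 136 MPa, n = 5.10
  sample D: E = 125.0, α = 16.9, σ_y = 270.0 → σ = 291 MPa, n = 0.928
Sample D has the lowest safety factor, n = 0.928.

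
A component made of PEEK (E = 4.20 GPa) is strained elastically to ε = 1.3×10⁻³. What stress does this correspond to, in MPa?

σ = E·ε = 4200 MPa × 1.3×10⁻³ = 5.46 MPa.

5.46 MPa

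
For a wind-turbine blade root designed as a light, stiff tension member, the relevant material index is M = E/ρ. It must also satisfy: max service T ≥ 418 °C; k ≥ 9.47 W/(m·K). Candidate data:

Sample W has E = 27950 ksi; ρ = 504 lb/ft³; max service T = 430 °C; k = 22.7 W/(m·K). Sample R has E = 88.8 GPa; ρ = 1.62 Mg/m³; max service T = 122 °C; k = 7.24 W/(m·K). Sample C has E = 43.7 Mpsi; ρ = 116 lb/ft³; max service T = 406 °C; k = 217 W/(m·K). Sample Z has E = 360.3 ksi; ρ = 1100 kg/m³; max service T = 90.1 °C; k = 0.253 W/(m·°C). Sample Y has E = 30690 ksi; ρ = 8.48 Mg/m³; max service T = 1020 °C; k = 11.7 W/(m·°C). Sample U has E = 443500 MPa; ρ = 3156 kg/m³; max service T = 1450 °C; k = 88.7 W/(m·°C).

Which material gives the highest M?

sample U

Screen on constraints: max service T ≥ 418 °C; k ≥ 9.47 W/(m·K). Survivors: sample W, sample Y, sample U.
Normalizing units and computing the index:
  sample W: E = 192.7 GPa, ρ = 8073 kg/m³
  sample Y: E = 211.6 GPa, ρ = 8480 kg/m³
  sample U: E = 443.5 GPa, ρ = 3156 kg/m³
  sample U: M = 141 MN·m/kg
  sample Y: M = 25.0 MN·m/kg
  sample W: M = 23.9 MN·m/kg
Sample U has the largest M.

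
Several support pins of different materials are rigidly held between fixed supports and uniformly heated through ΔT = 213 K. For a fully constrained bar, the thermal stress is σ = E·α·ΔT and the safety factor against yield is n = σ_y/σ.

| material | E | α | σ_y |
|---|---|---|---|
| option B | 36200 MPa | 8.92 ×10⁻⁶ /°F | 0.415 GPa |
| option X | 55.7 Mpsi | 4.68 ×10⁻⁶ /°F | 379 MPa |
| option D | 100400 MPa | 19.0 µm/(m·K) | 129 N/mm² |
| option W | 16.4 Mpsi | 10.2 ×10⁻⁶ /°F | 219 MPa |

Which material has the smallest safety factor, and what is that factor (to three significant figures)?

option D, n = 0.317

Converting E to GPa, α to ×10⁻⁶/K, σ_y to MPa, then σ and n for each:
  option B: E = 36.20, α = 16.1, σ_y = 415.0 → σ = 124 MPa, n = 3.35
  option X: E = 384.0, α = 8.42, σ_y = 379.0 → σ = 689 MPa, n = 0.550
  option D: E = 100.4, α = 19.0, σ_y = 129.0 → σ = 406 MPa, n = 0.317
  option W: E = 113.1, α = 18.4, σ_y = 219.0 → σ = 442 MPa, n = 0.495
Smallest n: option D with n = 0.317.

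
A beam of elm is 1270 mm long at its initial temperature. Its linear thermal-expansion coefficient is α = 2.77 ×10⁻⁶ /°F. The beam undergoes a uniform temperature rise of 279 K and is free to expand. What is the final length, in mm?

Convert α: 2.77×10⁻⁶/°F × (9/5) = 4.99×10⁻⁶/K.
ΔL = α·L₀·ΔT = 4.99×10⁻⁶ × 1270 mm × 279.0 K = 1.77 mm.
L = L₀ + ΔL = 1270 + 1.77 = 1271.8 mm.

1271.8 mm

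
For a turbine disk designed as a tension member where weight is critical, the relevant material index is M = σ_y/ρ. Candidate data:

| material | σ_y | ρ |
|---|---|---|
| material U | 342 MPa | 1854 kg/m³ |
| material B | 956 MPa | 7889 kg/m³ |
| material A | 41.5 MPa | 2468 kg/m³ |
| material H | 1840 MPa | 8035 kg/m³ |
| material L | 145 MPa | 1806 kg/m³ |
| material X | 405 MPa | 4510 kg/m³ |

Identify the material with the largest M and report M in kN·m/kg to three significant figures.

Evaluate M for each candidate:
  material H: M = 229 kN·m/kg
  material U: M = 184 kN·m/kg
  material B: M = 121 kN·m/kg
  material X: M = 89.8 kN·m/kg
  material L: M = 80.3 kN·m/kg
  material A: M = 16.8 kN·m/kg
Material H ranks first.

material H, M = 229 kN·m/kg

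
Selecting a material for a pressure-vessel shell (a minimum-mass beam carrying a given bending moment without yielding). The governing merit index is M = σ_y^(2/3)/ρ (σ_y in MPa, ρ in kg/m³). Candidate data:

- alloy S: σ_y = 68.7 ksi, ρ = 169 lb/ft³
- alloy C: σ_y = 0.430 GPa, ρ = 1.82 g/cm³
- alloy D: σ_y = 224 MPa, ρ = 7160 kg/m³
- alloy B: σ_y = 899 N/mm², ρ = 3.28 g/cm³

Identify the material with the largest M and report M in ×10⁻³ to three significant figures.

alloy C, M = 31.3×10⁻³

In SI units:
  alloy S: σ_y = 473.7 MPa, ρ = 2707 kg/m³
  alloy C: σ_y = 430.0 MPa, ρ = 1820 kg/m³
  alloy D: σ_y = 224.0 MPa, ρ = 7160 kg/m³
  alloy B: σ_y = 899.0 MPa, ρ = 3280 kg/m³
  alloy C: M = 31.3×10⁻³
  alloy B: M = 28.4×10⁻³
  alloy S: M = 22.4×10⁻³
  alloy D: M = 5.15×10⁻³
Alloy C has the largest M.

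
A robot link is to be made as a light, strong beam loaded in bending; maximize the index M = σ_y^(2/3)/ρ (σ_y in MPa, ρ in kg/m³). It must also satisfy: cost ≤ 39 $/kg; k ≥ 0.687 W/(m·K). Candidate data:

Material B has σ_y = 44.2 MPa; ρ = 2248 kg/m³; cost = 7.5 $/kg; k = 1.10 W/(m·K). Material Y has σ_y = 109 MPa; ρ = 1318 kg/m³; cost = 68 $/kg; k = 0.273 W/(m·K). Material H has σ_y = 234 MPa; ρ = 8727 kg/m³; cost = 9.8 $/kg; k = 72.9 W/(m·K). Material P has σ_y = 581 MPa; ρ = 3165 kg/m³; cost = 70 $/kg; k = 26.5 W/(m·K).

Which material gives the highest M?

Screen on constraints: cost ≤ 39 $/kg; k ≥ 0.687 W/(m·K). Survivors: material B, material H.
Computing M directly (units already consistent):
  material B: M = 5.56×10⁻³
  material H: M = 4.35×10⁻³
Material B ranks first.

material B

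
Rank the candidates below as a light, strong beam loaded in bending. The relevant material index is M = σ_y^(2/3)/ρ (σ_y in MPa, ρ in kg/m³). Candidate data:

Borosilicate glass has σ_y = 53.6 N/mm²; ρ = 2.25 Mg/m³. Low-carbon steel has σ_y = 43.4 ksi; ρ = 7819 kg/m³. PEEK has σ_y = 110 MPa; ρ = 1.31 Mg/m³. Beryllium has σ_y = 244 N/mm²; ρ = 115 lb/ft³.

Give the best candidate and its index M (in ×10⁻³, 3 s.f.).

Putting every candidate on a common basis:
  borosilicate glass: σ_y = 53.60 MPa, ρ = 2250 kg/m³
  low-carbon steel: σ_y = 299.2 MPa, ρ = 7819 kg/m³
  PEEK: σ_y = 110.0 MPa, ρ = 1310 kg/m³
  beryllium: σ_y = 244.0 MPa, ρ = 1842 kg/m³
  beryllium: M = 21.2×10⁻³
  PEEK: M = 17.5×10⁻³
  borosilicate glass: M = 6.32×10⁻³
  low-carbon steel: M = 5.72×10⁻³
The maximum is for beryllium.

beryllium, M = 21.2×10⁻³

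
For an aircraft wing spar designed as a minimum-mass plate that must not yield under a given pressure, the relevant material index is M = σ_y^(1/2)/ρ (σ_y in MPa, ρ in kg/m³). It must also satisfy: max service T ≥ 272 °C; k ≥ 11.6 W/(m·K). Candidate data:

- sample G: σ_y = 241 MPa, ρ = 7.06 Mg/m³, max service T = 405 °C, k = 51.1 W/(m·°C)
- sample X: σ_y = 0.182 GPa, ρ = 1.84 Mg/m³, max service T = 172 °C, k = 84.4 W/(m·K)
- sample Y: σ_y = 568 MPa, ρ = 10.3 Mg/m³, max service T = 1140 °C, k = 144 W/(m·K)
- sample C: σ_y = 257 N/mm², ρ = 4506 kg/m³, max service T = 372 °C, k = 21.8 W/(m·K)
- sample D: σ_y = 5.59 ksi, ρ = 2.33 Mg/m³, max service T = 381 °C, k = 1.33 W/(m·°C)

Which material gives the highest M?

Screen on constraints: max service T ≥ 272 °C; k ≥ 11.6 W/(m·K). Survivors: sample G, sample Y, sample C.
In SI units:
  sample G: σ_y = 241.0 MPa, ρ = 7060 kg/m³
  sample Y: σ_y = 568.0 MPa, ρ = 10300 kg/m³
  sample C: σ_y = 257.0 MPa, ρ = 4506 kg/m³
  sample C: M = 3.56×10⁻³
  sample Y: M = 2.31×10⁻³
  sample G: M = 2.20×10⁻³
Highest index: sample C.

sample C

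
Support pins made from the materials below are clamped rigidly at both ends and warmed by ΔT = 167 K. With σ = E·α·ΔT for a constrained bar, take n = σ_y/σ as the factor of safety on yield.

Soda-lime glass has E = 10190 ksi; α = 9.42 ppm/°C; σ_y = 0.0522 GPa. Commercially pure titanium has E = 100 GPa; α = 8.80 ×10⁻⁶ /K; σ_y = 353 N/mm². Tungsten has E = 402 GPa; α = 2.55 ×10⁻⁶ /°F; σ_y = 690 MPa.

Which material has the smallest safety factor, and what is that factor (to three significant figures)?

Converting E to GPa, α to ×10⁻⁶/K, σ_y to MPa, then σ and n for each:
  soda-lime glass: E = 70.26, α = 9.42, σ_y = 52.20 → σ = 111 MPa, n = 0.472
  commercially pure titanium: E = 100.0, α = 8.80, σ_y = 353.0 → σ = 147 MPa, n = 2.40
  tungsten: E = 402.0, α = 4.59, σ_y = 690.0 → σ = 308 MPa, n = 2.24
Soda-lime glass has the lowest safety factor, n = 0.472.

soda-lime glass, n = 0.472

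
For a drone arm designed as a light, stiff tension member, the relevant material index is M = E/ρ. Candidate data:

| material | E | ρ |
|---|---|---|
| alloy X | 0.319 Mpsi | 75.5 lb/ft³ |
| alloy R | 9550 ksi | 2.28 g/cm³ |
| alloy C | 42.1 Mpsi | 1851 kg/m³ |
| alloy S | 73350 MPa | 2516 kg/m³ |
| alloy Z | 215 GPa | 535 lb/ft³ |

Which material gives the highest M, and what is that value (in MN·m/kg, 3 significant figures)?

Putting every candidate on a common basis:
  alloy X: E = 2.199 GPa, ρ = 1209 kg/m³
  alloy R: E = 65.84 GPa, ρ = 2280 kg/m³
  alloy C: E = 290.3 GPa, ρ = 1851 kg/m³
  alloy S: E = 73.35 GPa, ρ = 2516 kg/m³
  alloy Z: E = 215.0 GPa, ρ = 8570 kg/m³
  alloy C: M = 157 MN·m/kg
  alloy S: M = 29.2 MN·m/kg
  alloy R: M = 28.9 MN·m/kg
  alloy Z: M = 25.1 MN·m/kg
  alloy X: M = 1.82 MN·m/kg
Alloy C ranks first.

alloy C, M = 157 MN·m/kg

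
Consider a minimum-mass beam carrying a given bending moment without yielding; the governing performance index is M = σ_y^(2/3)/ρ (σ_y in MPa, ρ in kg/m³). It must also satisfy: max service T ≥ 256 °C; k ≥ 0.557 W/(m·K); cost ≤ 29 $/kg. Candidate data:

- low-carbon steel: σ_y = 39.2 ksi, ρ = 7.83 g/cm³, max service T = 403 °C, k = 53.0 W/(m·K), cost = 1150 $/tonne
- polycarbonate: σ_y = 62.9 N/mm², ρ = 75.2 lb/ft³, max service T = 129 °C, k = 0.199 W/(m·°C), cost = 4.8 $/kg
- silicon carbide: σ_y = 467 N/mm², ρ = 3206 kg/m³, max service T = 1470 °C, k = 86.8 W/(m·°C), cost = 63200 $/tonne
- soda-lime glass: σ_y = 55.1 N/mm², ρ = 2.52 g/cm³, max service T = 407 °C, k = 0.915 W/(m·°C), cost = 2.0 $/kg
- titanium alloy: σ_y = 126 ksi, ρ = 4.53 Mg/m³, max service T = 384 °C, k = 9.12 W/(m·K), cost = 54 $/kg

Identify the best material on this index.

Screen on constraints: max service T ≥ 256 °C; k ≥ 0.557 W/(m·K); cost ≤ 29 $/kg. Survivors: low-carbon steel, soda-lime glass.
Putting every candidate on a common basis:
  low-carbon steel: σ_y = 270.3 MPa, ρ = 7830 kg/m³
  soda-lime glass: σ_y = 55.10 MPa, ρ = 2520 kg/m³
  soda-lime glass: M = 5.75×10⁻³
  low-carbon steel: M = 5.34×10⁻³
Soda-lime glass ranks first.

soda-lime glass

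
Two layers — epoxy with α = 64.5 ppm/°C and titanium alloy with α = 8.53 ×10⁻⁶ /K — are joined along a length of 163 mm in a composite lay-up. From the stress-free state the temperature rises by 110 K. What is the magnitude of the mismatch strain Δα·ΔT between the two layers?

6.16×10⁻³

Δα = |64.5 − 8.53|×10⁻⁶/K = 56.0×10⁻⁶/K.
Mismatch strain = Δα·ΔT = 56.0×10⁻⁶ × 110.0 = 6.16×10⁻³.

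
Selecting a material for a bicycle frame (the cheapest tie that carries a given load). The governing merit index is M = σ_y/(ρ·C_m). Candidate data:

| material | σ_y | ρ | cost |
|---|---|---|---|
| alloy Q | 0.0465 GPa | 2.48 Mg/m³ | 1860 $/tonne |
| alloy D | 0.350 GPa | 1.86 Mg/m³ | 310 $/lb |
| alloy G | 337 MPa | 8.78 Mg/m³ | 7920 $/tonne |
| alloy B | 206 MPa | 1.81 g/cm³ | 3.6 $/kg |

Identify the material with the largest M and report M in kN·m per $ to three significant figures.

alloy B, M = 31.6 kN·m per $

Convert each candidate to consistent units, then evaluate M:
  alloy Q: σ_y = 46.50 MPa, ρ = 2480 kg/m³, cost = 1.860 $/kg
  alloy D: σ_y = 350.0 MPa, ρ = 1860 kg/m³, cost = 683.4 $/kg
  alloy G: σ_y = 337.0 MPa, ρ = 8780 kg/m³, cost = 7.920 $/kg
  alloy B: σ_y = 206.0 MPa, ρ = 1810 kg/m³, cost = 3.600 $/kg
  alloy B: M = 31.6 kN·m per $
  alloy Q: M = 10.1 kN·m per $
  alloy G: M = 4.85 kN·m per $
  alloy D: M = 0.275 kN·m per $
Highest index: alloy B.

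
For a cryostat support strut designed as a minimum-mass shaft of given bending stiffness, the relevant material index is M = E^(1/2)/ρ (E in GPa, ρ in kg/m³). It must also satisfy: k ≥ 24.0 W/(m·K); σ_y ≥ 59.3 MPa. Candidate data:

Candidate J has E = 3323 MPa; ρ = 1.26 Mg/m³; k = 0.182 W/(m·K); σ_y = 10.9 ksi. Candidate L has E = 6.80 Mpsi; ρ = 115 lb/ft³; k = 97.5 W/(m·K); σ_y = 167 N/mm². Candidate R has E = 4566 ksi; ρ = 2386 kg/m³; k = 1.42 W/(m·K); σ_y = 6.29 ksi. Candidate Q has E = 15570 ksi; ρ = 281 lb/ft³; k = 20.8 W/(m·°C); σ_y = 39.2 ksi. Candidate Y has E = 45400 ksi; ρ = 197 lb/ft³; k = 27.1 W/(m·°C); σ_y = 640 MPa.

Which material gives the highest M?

candidate Y

Screen on constraints: k ≥ 24.0 W/(m·K); σ_y ≥ 59.3 MPa. Survivors: candidate L, candidate Y.
Convert each candidate to consistent units, then evaluate M:
  candidate L: E = 46.88 GPa, ρ = 1842 kg/m³
  candidate Y: E = 313.0 GPa, ρ = 3156 kg/m³
  candidate Y: M = 5.61×10⁻³
  candidate L: M = 3.72×10⁻³
Candidate Y ranks first.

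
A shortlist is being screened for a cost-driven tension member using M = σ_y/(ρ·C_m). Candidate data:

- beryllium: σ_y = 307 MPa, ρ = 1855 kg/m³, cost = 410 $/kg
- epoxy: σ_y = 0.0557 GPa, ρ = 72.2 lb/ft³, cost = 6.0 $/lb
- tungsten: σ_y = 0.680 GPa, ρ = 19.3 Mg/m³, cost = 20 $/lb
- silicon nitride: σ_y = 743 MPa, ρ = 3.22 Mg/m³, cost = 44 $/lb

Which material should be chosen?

Normalizing units and computing the index:
  beryllium: σ_y = 307.0 MPa, ρ = 1855 kg/m³, cost = 410.0 $/kg
  epoxy: σ_y = 55.70 MPa, ρ = 1157 kg/m³, cost = 13.23 $/kg
  tungsten: σ_y = 680.0 MPa, ρ = 19300 kg/m³, cost = 44.09 $/kg
  silicon nitride: σ_y = 743.0 MPa, ρ = 3220 kg/m³, cost = 97.00 $/kg
  epoxy: M = 3.64 kN·m per $
  silicon nitride: M = 2.38 kN·m per $
  tungsten: M = 0.799 kN·m per $
  beryllium: M = 0.404 kN·m per $
The maximum is for epoxy.

epoxy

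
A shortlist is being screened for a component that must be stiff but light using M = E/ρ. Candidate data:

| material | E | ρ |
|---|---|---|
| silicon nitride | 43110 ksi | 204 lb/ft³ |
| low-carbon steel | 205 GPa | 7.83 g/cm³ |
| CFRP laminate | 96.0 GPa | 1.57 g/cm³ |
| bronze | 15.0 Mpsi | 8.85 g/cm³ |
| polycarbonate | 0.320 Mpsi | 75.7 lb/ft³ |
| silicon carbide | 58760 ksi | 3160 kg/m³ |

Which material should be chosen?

silicon carbide

Convert each candidate to consistent units, then evaluate M:
  silicon nitride: E = 297.2 GPa, ρ = 3268 kg/m³
  low-carbon steel: E = 205.0 GPa, ρ = 7830 kg/m³
  CFRP laminate: E = 96.00 GPa, ρ = 1570 kg/m³
  bronze: E = 103.4 GPa, ρ = 8850 kg/m³
  polycarbonate: E = 2.206 GPa, ρ = 1213 kg/m³
  silicon carbide: E = 405.1 GPa, ρ = 3160 kg/m³
  silicon carbide: M = 128 MN·m/kg
  silicon nitride: M = 91.0 MN·m/kg
  CFRP laminate: M = 61.1 MN·m/kg
  low-carbon steel: M = 26.2 MN·m/kg
  bronze: M = 11.7 MN·m/kg
  polycarbonate: M = 1.82 MN·m/kg
Silicon carbide has the largest M.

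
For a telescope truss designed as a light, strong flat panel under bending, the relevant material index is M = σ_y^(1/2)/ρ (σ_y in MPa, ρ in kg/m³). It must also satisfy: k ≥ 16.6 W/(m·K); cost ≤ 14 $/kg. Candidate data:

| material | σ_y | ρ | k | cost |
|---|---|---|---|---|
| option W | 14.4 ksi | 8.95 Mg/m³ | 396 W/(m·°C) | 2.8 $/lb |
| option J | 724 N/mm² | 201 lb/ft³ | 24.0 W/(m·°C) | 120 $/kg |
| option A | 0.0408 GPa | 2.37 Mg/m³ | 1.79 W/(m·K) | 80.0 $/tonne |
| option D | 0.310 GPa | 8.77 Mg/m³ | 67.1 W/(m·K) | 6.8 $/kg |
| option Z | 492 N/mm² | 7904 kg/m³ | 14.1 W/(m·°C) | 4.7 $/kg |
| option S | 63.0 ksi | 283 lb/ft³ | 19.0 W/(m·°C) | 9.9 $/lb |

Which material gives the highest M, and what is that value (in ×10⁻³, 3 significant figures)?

Screen on constraints: k ≥ 16.6 W/(m·K); cost ≤ 14 $/kg. Survivors: option W, option D.
Putting every candidate on a common basis:
  option W: σ_y = 99.28 MPa, ρ = 8950 kg/m³
  option D: σ_y = 310.0 MPa, ρ = 8770 kg/m³
  option D: M = 2.01×10⁻³
  option W: M = 1.11×10⁻³
Highest index: option D.

option D, M = 2.01×10⁻³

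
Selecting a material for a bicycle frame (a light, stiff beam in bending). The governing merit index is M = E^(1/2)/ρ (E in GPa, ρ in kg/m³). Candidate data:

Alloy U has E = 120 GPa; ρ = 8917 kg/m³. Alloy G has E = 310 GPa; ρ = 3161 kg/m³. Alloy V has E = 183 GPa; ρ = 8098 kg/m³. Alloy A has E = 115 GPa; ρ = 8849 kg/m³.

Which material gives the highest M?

alloy G

Evaluate M for each candidate:
  alloy G: M = 5.57×10⁻³
  alloy V: M = 1.67×10⁻³
  alloy U: M = 1.23×10⁻³
  alloy A: M = 1.21×10⁻³
The maximum is for alloy G.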